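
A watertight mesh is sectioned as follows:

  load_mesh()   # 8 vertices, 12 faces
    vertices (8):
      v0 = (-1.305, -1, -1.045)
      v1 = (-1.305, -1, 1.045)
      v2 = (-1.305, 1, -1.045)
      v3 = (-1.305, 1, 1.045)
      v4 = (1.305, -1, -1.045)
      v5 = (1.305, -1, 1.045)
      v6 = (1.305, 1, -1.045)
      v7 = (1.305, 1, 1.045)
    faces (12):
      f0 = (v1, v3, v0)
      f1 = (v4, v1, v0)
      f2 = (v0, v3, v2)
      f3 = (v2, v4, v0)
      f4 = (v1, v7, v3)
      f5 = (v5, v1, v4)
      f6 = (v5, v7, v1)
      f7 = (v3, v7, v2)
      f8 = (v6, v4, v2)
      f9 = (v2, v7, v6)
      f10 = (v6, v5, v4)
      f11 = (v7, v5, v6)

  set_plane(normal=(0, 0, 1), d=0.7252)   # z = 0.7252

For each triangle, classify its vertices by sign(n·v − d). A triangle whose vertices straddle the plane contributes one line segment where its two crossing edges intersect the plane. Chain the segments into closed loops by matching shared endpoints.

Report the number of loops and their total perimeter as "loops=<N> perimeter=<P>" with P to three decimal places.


Straddling triangles (8 of 12):
  (v1,v3,v0) [++-] → (-1.305, 0.693971, 0.7252)–(-1.305, -1, 0.7252)  len=1.6940
  (v4,v1,v0) [-+-] → (-0.905633, -1, 0.7252)–(-1.305, -1, 0.7252)  len=0.3994
  (v0,v3,v2) [-+-] → (-1.305, 0.693971, 0.7252)–(-1.305, 1, 0.7252)  len=0.3060
  (v5,v1,v4) [++-] → (-0.905633, -1, 0.7252)–(1.305, -1, 0.7252)  len=2.2106
  (v3,v7,v2) [++-] → (0.905633, 1, 0.7252)–(-1.305, 1, 0.7252)  len=2.2106
  (v2,v7,v6) [-+-] → (0.905633, 1, 0.7252)–(1.305, 1, 0.7252)  len=0.3994
  (v6,v5,v4) [-+-] → (1.305, -0.693971, 0.7252)–(1.305, -1, 0.7252)  len=0.3060
  (v7,v5,v6) [++-] → (1.305, -0.693971, 0.7252)–(1.305, 1, 0.7252)  len=1.6940

Chained into 1 loop(s):
  loop 1: 8 segments, perimeter = 9.2200
Total perimeter = 9.220

loops=1 perimeter=9.220


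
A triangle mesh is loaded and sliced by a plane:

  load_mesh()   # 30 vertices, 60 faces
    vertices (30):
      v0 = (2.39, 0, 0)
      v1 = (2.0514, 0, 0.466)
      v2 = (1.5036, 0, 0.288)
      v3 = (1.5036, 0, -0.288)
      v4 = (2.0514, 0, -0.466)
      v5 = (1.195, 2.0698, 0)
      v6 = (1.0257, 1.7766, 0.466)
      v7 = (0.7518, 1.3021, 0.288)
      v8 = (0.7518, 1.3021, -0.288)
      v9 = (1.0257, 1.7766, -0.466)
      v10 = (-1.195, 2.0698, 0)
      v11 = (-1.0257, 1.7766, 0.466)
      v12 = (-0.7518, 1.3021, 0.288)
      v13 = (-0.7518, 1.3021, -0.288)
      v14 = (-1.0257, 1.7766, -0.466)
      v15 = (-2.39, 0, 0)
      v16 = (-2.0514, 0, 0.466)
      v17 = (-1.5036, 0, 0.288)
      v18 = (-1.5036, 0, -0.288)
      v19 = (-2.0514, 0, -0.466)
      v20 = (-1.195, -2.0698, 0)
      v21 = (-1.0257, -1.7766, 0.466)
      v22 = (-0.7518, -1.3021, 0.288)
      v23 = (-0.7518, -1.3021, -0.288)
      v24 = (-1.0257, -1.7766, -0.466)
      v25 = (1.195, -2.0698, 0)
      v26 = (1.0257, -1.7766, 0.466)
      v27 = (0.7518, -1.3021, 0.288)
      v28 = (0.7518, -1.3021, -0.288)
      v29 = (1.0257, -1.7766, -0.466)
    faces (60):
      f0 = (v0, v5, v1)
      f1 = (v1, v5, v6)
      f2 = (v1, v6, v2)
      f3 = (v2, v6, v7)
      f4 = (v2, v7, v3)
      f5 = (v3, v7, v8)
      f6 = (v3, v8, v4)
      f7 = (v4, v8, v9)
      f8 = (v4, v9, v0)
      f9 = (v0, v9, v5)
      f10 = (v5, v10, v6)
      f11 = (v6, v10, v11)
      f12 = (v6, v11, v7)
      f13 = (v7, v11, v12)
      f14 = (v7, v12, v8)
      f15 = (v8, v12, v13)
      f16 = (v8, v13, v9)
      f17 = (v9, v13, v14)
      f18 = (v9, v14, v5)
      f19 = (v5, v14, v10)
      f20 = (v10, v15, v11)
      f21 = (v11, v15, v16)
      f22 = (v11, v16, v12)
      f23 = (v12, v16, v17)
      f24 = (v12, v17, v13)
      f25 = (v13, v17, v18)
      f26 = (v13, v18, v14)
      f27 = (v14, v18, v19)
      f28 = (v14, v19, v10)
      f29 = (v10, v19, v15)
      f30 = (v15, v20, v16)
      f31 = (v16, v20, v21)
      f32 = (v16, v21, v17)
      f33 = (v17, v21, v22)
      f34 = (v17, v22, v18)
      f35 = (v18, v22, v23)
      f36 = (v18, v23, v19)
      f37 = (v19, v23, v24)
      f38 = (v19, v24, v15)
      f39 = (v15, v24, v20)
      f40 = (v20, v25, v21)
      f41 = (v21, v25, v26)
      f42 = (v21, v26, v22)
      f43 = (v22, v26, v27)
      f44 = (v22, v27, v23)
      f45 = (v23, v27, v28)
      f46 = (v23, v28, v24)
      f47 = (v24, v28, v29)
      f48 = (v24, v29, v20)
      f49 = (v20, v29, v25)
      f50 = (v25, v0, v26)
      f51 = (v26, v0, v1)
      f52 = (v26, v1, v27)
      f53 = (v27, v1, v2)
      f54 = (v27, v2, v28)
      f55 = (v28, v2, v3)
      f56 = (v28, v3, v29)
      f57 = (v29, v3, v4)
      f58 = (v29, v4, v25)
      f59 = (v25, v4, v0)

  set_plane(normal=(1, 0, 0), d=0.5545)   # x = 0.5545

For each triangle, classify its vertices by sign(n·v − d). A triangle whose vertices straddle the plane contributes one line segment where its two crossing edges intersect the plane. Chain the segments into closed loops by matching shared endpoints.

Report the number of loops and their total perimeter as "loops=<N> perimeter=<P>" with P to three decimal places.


Straddling triangles (20 of 60):
  (v5,v10,v6) [+-+] → (0.5545, 2.0698, 0)–(0.5545, 1.83881, 0.367122)  len=0.4337
  (v6,v10,v11) [+--] → (0.5545, 1.83881, 0.367122)–(0.5545, 1.7766, 0.466)  len=0.1168
  (v6,v11,v7) [+-+] → (0.5545, 1.7766, 0.466)–(0.5545, 1.35477, 0.307758)  len=0.4505
  (v7,v11,v12) [+--] → (0.5545, 1.35477, 0.307758)–(0.5545, 1.3021, 0.288)  len=0.0563
  (v7,v12,v8) [+-+] → (0.5545, 1.3021, 0.288)–(0.5545, 1.3021, -0.212418)  len=0.5004
  (v8,v12,v13) [+--] → (0.5545, 1.3021, -0.212418)–(0.5545, 1.3021, -0.288)  len=0.0756
  (v8,v13,v9) [+-+] → (0.5545, 1.3021, -0.288)–(0.5545, 1.65081, -0.418814)  len=0.3724
  (v9,v13,v14) [+--] → (0.5545, 1.65081, -0.418814)–(0.5545, 1.7766, -0.466)  len=0.1343
  (v9,v14,v5) [+-+] → (0.5545, 1.7766, -0.466)–(0.5545, 1.98523, -0.134405)  len=0.3918
  (v5,v14,v10) [+--] → (0.5545, 1.98523, -0.134405)–(0.5545, 2.0698, 0)  len=0.1588
  (v20,v25,v21) [-+-] → (0.5545, -2.0698, 0)–(0.5545, -1.98523, 0.134405)  len=0.1588
  (v21,v25,v26) [-++] → (0.5545, -1.98523, 0.134405)–(0.5545, -1.7766, 0.466)  len=0.3918
  (v21,v26,v22) [-+-] → (0.5545, -1.7766, 0.466)–(0.5545, -1.65081, 0.418814)  len=0.1343
  (v22,v26,v27) [-++] → (0.5545, -1.65081, 0.418814)–(0.5545, -1.3021, 0.288)  len=0.3724
  (v22,v27,v23) [-+-] → (0.5545, -1.3021, 0.288)–(0.5545, -1.3021, 0.212418)  len=0.0756
  (v23,v27,v28) [-++] → (0.5545, -1.3021, 0.212418)–(0.5545, -1.3021, -0.288)  len=0.5004
  (v23,v28,v24) [-+-] → (0.5545, -1.3021, -0.288)–(0.5545, -1.35477, -0.307758)  len=0.0563
  (v24,v28,v29) [-++] → (0.5545, -1.35477, -0.307758)–(0.5545, -1.7766, -0.466)  len=0.4505
  (v24,v29,v20) [-+-] → (0.5545, -1.7766, -0.466)–(0.5545, -1.83881, -0.367122)  len=0.1168
  (v20,v29,v25) [-++] → (0.5545, -1.83881, -0.367122)–(0.5545, -2.0698, 0)  len=0.4337

Chained into 2 loop(s):
  loop 1: 10 segments, perimeter = 2.6907
  loop 2: 10 segments, perimeter = 2.6907
Total perimeter = 5.381

loops=2 perimeter=5.381


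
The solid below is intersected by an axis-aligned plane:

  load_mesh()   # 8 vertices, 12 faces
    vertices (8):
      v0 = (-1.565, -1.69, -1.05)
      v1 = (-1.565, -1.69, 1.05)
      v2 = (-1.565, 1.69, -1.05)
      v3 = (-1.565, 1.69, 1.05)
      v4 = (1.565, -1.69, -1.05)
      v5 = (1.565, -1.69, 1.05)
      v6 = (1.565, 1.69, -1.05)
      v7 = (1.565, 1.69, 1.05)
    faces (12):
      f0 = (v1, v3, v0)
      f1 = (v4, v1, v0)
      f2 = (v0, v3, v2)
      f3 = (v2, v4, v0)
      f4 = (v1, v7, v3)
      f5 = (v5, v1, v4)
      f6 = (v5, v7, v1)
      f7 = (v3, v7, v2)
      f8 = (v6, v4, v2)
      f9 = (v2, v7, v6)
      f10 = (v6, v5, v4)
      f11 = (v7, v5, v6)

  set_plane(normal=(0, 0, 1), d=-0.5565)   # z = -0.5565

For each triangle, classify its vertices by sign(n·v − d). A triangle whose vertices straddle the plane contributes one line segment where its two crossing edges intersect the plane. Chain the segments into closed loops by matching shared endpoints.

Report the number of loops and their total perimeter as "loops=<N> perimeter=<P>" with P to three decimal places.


Straddling triangles (8 of 12):
  (v1,v3,v0) [++-] → (-1.565, -0.8957, -0.5565)–(-1.565, -1.69, -0.5565)  len=0.7943
  (v4,v1,v0) [-+-] → (0.82945, -1.69, -0.5565)–(-1.565, -1.69, -0.5565)  len=2.3944
  (v0,v3,v2) [-+-] → (-1.565, -0.8957, -0.5565)–(-1.565, 1.69, -0.5565)  len=2.5857
  (v5,v1,v4) [++-] → (0.82945, -1.69, -0.5565)–(1.565, -1.69, -0.5565)  len=0.7355
  (v3,v7,v2) [++-] → (-0.82945, 1.69, -0.5565)–(-1.565, 1.69, -0.5565)  len=0.7355
  (v2,v7,v6) [-+-] → (-0.82945, 1.69, -0.5565)–(1.565, 1.69, -0.5565)  len=2.3944
  (v6,v5,v4) [-+-] → (1.565, 0.8957, -0.5565)–(1.565, -1.69, -0.5565)  len=2.5857
  (v7,v5,v6) [++-] → (1.565, 0.8957, -0.5565)–(1.565, 1.69, -0.5565)  len=0.7943

Chained into 1 loop(s):
  loop 1: 8 segments, perimeter = 13.0200
Total perimeter = 13.020

loops=1 perimeter=13.020


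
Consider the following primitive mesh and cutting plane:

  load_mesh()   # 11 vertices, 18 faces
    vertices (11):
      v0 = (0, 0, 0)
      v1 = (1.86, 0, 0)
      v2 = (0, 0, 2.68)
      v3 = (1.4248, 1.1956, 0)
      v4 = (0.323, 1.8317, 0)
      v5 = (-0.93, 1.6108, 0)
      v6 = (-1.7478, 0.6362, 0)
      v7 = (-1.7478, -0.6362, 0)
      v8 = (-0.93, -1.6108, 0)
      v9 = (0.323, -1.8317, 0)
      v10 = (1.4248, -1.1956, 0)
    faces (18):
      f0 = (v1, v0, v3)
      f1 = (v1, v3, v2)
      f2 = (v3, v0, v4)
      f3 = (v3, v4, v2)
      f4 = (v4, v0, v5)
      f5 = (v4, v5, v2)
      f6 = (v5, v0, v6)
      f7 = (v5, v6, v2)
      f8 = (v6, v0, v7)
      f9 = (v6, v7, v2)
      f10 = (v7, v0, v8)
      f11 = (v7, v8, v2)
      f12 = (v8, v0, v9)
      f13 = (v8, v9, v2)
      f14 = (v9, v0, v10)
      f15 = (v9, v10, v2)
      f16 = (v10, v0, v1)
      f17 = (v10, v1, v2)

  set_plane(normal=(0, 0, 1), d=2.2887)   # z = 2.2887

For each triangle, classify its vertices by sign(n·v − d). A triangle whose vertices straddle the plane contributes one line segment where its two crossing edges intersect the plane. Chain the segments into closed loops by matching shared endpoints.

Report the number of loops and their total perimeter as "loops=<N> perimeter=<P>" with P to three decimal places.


loops=1 perimeter=1.672

Straddling triangles (9 of 18):
  (v1,v3,v2) [--+] → (0.208031, 0.174567, 2.2887)–(0.271574, 0, 2.2887)  len=0.1858
  (v3,v4,v2) [--+] → (0.0471604, 0.267442, 2.2887)–(0.208031, 0.174567, 2.2887)  len=0.1858
  (v4,v5,v2) [--+] → (-0.135787, 0.235189, 2.2887)–(0.0471604, 0.267442, 2.2887)  len=0.1858
  (v5,v6,v2) [--+] → (-0.255192, 0.0928899, 2.2887)–(-0.135787, 0.235189, 2.2887)  len=0.1858
  (v6,v7,v2) [--+] → (-0.255192, -0.0928899, 2.2887)–(-0.255192, 0.0928899, 2.2887)  len=0.1858
  (v7,v8,v2) [--+] → (-0.135787, -0.235189, 2.2887)–(-0.255192, -0.0928899, 2.2887)  len=0.1858
  (v8,v9,v2) [--+] → (0.0471604, -0.267442, 2.2887)–(-0.135787, -0.235189, 2.2887)  len=0.1858
  (v9,v10,v2) [--+] → (0.208031, -0.174567, 2.2887)–(0.0471604, -0.267442, 2.2887)  len=0.1858
  (v10,v1,v2) [--+] → (0.271574, 0, 2.2887)–(0.208031, -0.174567, 2.2887)  len=0.1858

Chained into 1 loop(s):
  loop 1: 9 segments, perimeter = 1.6719
Total perimeter = 1.672


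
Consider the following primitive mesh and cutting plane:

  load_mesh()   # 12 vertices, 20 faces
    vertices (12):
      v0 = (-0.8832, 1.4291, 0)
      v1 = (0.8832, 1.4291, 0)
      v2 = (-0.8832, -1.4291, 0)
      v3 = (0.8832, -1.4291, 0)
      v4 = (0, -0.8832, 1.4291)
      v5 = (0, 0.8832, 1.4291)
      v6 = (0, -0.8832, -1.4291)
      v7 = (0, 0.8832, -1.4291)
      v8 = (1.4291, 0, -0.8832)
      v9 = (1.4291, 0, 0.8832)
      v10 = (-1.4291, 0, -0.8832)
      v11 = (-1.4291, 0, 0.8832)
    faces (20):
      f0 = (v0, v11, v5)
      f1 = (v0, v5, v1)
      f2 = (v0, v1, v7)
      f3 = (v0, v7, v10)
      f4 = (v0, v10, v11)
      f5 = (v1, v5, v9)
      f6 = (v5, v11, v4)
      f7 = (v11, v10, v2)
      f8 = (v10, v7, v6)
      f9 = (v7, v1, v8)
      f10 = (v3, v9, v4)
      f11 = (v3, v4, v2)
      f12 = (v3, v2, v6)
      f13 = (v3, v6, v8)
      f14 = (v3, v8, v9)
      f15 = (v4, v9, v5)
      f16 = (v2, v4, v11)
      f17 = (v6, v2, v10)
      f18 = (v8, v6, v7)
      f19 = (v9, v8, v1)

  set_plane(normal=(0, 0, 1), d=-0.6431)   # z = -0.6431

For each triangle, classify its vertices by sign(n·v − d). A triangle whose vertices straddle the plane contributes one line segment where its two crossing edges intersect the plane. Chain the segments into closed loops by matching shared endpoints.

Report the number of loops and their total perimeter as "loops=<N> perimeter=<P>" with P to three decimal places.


loops=1 perimeter=8.103

Straddling triangles (10 of 20):
  (v0,v1,v7) [++-] → (0.485757, 1.18344, -0.6431)–(-0.485757, 1.18344, -0.6431)  len=0.9715
  (v0,v7,v10) [+--] → (-0.485757, 1.18344, -0.6431)–(-1.2807, 0.388504, -0.6431)  len=1.1242
  (v0,v10,v11) [+-+] → (-1.2807, 0.388504, -0.6431)–(-1.4291, 0, -0.6431)  len=0.4159
  (v11,v10,v2) [+-+] → (-1.4291, 0, -0.6431)–(-1.2807, -0.388504, -0.6431)  len=0.4159
  (v7,v1,v8) [-+-] → (0.485757, 1.18344, -0.6431)–(1.2807, 0.388504, -0.6431)  len=1.1242
  (v3,v2,v6) [++-] → (-0.485757, -1.18344, -0.6431)–(0.485757, -1.18344, -0.6431)  len=0.9715
  (v3,v6,v8) [+--] → (0.485757, -1.18344, -0.6431)–(1.2807, -0.388504, -0.6431)  len=1.1242
  (v3,v8,v9) [+-+] → (1.2807, -0.388504, -0.6431)–(1.4291, 0, -0.6431)  len=0.4159
  (v6,v2,v10) [-+-] → (-0.485757, -1.18344, -0.6431)–(-1.2807, -0.388504, -0.6431)  len=1.1242
  (v9,v8,v1) [+-+] → (1.4291, 0, -0.6431)–(1.2807, 0.388504, -0.6431)  len=0.4159

Chained into 1 loop(s):
  loop 1: 10 segments, perimeter = 8.1034
Total perimeter = 8.103


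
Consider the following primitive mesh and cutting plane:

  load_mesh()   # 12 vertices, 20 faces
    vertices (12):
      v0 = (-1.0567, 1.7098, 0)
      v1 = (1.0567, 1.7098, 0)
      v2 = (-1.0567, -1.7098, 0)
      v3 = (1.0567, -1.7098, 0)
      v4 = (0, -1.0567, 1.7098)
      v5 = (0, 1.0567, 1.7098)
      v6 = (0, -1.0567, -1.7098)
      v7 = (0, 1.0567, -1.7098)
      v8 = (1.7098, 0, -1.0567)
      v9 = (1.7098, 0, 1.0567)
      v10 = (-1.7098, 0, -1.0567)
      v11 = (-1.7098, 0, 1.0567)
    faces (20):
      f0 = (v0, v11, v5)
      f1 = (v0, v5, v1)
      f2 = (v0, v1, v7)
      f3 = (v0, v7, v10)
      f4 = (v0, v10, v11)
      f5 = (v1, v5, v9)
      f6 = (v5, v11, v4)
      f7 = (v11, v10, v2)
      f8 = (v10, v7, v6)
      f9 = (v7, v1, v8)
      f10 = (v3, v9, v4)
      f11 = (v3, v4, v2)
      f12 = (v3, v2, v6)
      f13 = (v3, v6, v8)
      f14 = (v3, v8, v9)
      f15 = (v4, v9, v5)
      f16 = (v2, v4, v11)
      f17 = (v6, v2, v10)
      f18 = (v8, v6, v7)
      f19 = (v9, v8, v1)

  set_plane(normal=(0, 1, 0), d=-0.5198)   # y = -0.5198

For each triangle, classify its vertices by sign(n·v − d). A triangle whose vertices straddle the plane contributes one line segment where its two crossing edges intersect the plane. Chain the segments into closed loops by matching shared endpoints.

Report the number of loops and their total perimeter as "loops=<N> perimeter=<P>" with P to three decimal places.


loops=1 perimeter=10.296

Straddling triangles (10 of 20):
  (v5,v11,v4) [++-] → (-0.868734, -0.5198, 1.37797)–(0, -0.5198, 1.7098)  len=0.9300
  (v11,v10,v2) [++-] → (-1.51125, -0.5198, -0.73545)–(-1.51125, -0.5198, 0.73545)  len=1.4709
  (v10,v7,v6) [++-] → (0, -0.5198, -1.7098)–(-0.868734, -0.5198, -1.37797)  len=0.9300
  (v3,v9,v4) [-+-] → (1.51125, -0.5198, 0.73545)–(0.868734, -0.5198, 1.37797)  len=0.9087
  (v3,v6,v8) [--+] → (0.868734, -0.5198, -1.37797)–(1.51125, -0.5198, -0.73545)  len=0.9087
  (v3,v8,v9) [-++] → (1.51125, -0.5198, -0.73545)–(1.51125, -0.5198, 0.73545)  len=1.4709
  (v4,v9,v5) [-++] → (0.868734, -0.5198, 1.37797)–(0, -0.5198, 1.7098)  len=0.9300
  (v2,v4,v11) [--+] → (-0.868734, -0.5198, 1.37797)–(-1.51125, -0.5198, 0.73545)  len=0.9087
  (v6,v2,v10) [--+] → (-1.51125, -0.5198, -0.73545)–(-0.868734, -0.5198, -1.37797)  len=0.9087
  (v8,v6,v7) [+-+] → (0.868734, -0.5198, -1.37797)–(0, -0.5198, -1.7098)  len=0.9300

Chained into 1 loop(s):
  loop 1: 10 segments, perimeter = 10.2962
Total perimeter = 10.296


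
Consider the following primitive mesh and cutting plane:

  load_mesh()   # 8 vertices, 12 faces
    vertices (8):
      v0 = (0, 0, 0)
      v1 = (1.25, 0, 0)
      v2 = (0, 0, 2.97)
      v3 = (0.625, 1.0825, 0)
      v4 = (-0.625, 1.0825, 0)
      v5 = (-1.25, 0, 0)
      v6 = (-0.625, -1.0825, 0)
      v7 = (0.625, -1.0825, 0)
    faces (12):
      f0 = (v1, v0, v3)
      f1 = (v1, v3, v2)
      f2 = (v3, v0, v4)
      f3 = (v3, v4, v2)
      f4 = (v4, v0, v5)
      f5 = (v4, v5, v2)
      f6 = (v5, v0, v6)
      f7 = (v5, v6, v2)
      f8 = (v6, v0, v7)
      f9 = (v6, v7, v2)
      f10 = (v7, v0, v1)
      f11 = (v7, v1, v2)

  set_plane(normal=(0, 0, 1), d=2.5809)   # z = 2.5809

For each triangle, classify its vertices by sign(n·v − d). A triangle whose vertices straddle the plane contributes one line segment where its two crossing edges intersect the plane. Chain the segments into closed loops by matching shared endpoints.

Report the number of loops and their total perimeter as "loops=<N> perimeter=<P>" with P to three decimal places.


loops=1 perimeter=0.983

Straddling triangles (6 of 12):
  (v1,v3,v2) [--+] → (0.0818813, 0.141818, 2.5809)–(0.163763, 0, 2.5809)  len=0.1638
  (v3,v4,v2) [--+] → (-0.0818813, 0.141818, 2.5809)–(0.0818813, 0.141818, 2.5809)  len=0.1638
  (v4,v5,v2) [--+] → (-0.163763, 0, 2.5809)–(-0.0818813, 0.141818, 2.5809)  len=0.1638
  (v5,v6,v2) [--+] → (-0.0818813, -0.141818, 2.5809)–(-0.163763, 0, 2.5809)  len=0.1638
  (v6,v7,v2) [--+] → (0.0818813, -0.141818, 2.5809)–(-0.0818813, -0.141818, 2.5809)  len=0.1638
  (v7,v1,v2) [--+] → (0.163763, 0, 2.5809)–(0.0818813, -0.141818, 2.5809)  len=0.1638

Chained into 1 loop(s):
  loop 1: 6 segments, perimeter = 0.9826
Total perimeter = 0.983


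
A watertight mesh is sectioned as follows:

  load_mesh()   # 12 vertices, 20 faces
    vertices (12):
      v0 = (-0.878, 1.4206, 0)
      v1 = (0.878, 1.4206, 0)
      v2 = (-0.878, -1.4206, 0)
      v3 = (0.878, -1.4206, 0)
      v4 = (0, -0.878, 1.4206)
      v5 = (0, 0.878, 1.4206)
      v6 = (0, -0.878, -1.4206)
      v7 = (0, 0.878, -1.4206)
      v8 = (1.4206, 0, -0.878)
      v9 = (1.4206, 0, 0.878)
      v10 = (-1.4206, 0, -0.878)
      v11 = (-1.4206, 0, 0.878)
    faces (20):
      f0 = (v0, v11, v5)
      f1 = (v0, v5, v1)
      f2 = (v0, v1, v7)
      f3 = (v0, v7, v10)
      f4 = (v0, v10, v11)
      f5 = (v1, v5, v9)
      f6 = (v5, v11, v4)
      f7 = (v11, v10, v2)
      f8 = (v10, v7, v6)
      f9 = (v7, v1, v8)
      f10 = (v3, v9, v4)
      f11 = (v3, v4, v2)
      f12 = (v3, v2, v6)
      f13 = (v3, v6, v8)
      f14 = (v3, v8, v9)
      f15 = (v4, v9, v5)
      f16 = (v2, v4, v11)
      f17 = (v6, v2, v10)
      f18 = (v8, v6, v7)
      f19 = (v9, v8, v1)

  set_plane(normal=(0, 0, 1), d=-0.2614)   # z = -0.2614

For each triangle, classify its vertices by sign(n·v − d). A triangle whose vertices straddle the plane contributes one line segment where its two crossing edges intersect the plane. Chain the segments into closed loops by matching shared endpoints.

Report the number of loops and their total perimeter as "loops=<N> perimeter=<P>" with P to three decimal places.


loops=1 perimeter=8.965

Straddling triangles (10 of 20):
  (v0,v1,v7) [++-] → (0.716442, 1.32076, -0.2614)–(-0.716442, 1.32076, -0.2614)  len=1.4329
  (v0,v7,v10) [+--] → (-0.716442, 1.32076, -0.2614)–(-1.03954, 0.997656, -0.2614)  len=0.4569
  (v0,v10,v11) [+-+] → (-1.03954, 0.997656, -0.2614)–(-1.4206, 0, -0.2614)  len=1.0680
  (v11,v10,v2) [+-+] → (-1.4206, 0, -0.2614)–(-1.03954, -0.997656, -0.2614)  len=1.0680
  (v7,v1,v8) [-+-] → (0.716442, 1.32076, -0.2614)–(1.03954, 0.997656, -0.2614)  len=0.4569
  (v3,v2,v6) [++-] → (-0.716442, -1.32076, -0.2614)–(0.716442, -1.32076, -0.2614)  len=1.4329
  (v3,v6,v8) [+--] → (0.716442, -1.32076, -0.2614)–(1.03954, -0.997656, -0.2614)  len=0.4569
  (v3,v8,v9) [+-+] → (1.03954, -0.997656, -0.2614)–(1.4206, 0, -0.2614)  len=1.0680
  (v6,v2,v10) [-+-] → (-0.716442, -1.32076, -0.2614)–(-1.03954, -0.997656, -0.2614)  len=0.4569
  (v9,v8,v1) [+-+] → (1.4206, 0, -0.2614)–(1.03954, 0.997656, -0.2614)  len=1.0680

Chained into 1 loop(s):
  loop 1: 10 segments, perimeter = 8.9653
Total perimeter = 8.965


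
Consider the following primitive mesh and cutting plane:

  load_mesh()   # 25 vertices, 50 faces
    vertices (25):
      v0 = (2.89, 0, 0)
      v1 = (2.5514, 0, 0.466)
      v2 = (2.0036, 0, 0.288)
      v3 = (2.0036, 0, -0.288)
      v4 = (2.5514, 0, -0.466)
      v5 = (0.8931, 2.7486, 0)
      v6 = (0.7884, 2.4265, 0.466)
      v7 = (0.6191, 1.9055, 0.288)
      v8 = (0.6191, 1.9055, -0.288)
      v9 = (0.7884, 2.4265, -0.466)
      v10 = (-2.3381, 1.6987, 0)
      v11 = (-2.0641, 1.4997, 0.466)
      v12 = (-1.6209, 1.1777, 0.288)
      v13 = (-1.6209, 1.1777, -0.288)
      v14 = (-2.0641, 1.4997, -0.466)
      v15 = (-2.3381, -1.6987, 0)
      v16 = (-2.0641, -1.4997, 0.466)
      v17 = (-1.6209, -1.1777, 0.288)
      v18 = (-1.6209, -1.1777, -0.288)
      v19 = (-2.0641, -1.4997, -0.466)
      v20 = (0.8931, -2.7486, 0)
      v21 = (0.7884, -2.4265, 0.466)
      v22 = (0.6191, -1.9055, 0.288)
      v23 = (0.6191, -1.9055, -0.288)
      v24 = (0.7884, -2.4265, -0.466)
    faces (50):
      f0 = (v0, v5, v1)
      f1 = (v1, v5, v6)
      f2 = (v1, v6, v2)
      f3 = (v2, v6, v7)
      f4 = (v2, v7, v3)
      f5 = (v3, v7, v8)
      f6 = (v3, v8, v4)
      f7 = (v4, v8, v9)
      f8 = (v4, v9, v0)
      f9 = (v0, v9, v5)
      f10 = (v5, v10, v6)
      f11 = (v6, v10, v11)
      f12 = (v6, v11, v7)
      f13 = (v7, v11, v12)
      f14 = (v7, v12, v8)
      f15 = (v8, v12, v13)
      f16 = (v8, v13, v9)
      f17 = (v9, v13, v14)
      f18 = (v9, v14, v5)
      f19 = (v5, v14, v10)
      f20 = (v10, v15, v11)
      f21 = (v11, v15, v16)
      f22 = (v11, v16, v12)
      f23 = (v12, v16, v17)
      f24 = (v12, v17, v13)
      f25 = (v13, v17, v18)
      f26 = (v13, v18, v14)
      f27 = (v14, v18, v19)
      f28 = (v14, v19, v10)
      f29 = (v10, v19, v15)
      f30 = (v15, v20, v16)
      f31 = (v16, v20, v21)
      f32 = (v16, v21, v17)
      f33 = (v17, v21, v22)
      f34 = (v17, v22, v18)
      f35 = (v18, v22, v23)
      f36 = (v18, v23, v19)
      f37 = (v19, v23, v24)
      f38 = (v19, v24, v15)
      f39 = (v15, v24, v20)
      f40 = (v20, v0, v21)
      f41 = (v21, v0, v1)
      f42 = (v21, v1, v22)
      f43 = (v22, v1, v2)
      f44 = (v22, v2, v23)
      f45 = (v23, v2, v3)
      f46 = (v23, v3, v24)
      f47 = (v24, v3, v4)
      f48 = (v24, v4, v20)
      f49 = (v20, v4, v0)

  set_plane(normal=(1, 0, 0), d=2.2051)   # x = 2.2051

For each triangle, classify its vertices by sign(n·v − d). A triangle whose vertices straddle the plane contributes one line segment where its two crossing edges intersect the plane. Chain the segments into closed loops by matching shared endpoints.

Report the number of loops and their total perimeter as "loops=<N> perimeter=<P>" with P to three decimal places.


loops=1 perimeter=4.595

Straddling triangles (14 of 50):
  (v0,v5,v1) [+-+] → (2.2051, 0.942719, 0)–(2.2051, 0.573986, 0.368686)  len=0.5214
  (v1,v5,v6) [+--] → (2.2051, 0.573986, 0.368686)–(2.2051, 0.476629, 0.466)  len=0.1377
  (v1,v6,v2) [+--] → (2.2051, 0.476629, 0.466)–(2.2051, 0, 0.353475)  len=0.4897
  (v3,v8,v4) [--+] → (2.2051, 0.341497, -0.434099)–(2.2051, 0, -0.353475)  len=0.3509
  (v4,v8,v9) [+--] → (2.2051, 0.341497, -0.434099)–(2.2051, 0.476629, -0.466)  len=0.1388
  (v4,v9,v0) [+-+] → (2.2051, 0.476629, -0.466)–(2.2051, 0.790783, -0.151867)  len=0.4443
  (v0,v9,v5) [+--] → (2.2051, 0.790783, -0.151867)–(2.2051, 0.942719, 0)  len=0.2148
  (v20,v0,v21) [-+-] → (2.2051, -0.942719, 0)–(2.2051, -0.790783, 0.151867)  len=0.2148
  (v21,v0,v1) [-++] → (2.2051, -0.790783, 0.151867)–(2.2051, -0.476629, 0.466)  len=0.4443
  (v21,v1,v22) [-+-] → (2.2051, -0.476629, 0.466)–(2.2051, -0.341497, 0.434099)  len=0.1388
  (v22,v1,v2) [-+-] → (2.2051, -0.341497, 0.434099)–(2.2051, 0, 0.353475)  len=0.3509
  (v24,v3,v4) [--+] → (2.2051, 0, -0.353475)–(2.2051, -0.476629, -0.466)  len=0.4897
  (v24,v4,v20) [-+-] → (2.2051, -0.476629, -0.466)–(2.2051, -0.573986, -0.368686)  len=0.1377
  (v20,v4,v0) [-++] → (2.2051, -0.573986, -0.368686)–(2.2051, -0.942719, 0)  len=0.5214

Chained into 1 loop(s):
  loop 1: 14 segments, perimeter = 4.5953
Total perimeter = 4.595


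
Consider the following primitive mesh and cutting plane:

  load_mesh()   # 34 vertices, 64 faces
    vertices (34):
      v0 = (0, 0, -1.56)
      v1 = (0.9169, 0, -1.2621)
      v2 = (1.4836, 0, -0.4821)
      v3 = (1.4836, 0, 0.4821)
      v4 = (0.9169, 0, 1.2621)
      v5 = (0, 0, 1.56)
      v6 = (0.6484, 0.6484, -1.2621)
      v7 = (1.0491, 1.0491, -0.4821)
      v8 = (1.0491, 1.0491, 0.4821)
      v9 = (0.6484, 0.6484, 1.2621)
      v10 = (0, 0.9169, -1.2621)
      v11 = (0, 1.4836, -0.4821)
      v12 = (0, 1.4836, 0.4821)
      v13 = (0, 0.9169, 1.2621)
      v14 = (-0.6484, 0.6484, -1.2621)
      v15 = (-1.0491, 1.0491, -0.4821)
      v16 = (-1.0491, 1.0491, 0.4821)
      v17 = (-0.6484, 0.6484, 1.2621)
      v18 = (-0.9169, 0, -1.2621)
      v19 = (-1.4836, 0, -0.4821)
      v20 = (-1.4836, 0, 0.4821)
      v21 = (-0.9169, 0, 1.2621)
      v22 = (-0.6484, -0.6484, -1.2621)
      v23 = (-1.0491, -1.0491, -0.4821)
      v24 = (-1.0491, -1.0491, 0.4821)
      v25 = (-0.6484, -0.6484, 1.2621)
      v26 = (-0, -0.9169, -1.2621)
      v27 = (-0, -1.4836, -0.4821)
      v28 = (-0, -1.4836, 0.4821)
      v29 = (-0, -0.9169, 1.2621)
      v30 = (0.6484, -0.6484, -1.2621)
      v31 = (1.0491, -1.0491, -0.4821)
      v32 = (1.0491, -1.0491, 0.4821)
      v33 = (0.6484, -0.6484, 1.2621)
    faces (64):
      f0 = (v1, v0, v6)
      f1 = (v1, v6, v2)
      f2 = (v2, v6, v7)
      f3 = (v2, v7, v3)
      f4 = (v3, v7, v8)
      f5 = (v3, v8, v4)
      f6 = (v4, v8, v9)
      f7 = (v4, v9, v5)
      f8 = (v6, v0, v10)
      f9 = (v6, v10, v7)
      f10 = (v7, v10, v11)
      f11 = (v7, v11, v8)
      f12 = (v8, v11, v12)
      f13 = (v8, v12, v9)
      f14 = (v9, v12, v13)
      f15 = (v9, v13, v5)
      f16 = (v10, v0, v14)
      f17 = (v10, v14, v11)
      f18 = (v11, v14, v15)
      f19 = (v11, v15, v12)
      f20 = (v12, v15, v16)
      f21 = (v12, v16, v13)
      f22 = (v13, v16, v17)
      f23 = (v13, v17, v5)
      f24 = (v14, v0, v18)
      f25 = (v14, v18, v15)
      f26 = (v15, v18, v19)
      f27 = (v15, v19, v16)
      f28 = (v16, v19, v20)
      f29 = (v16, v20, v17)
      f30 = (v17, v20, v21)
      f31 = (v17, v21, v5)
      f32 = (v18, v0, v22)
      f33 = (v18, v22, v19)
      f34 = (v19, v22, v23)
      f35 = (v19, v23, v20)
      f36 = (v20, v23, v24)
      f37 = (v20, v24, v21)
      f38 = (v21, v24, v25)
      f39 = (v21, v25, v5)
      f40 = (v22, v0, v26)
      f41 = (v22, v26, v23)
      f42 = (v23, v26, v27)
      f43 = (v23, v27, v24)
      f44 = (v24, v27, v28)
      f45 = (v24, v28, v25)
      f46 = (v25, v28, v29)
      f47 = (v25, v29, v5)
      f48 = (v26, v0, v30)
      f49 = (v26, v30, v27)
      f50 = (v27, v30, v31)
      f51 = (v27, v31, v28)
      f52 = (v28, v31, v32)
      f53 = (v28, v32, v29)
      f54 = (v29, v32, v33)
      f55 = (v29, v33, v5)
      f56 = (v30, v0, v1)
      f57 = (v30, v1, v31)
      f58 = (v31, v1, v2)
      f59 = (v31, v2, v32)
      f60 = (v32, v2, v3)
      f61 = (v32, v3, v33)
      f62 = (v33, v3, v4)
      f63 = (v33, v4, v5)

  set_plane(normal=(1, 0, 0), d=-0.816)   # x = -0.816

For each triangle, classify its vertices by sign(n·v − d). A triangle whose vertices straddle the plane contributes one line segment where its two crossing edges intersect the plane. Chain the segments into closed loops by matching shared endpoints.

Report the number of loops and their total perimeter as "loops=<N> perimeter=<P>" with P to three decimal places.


loops=1 perimeter=7.790

Straddling triangles (20 of 64):
  (v11,v14,v15) [++-] → (-0.816, 0.816, -0.935851)–(-0.816, 1.14564, -0.4821)  len=0.5609
  (v11,v15,v12) [+-+] → (-0.816, 1.14564, -0.4821)–(-0.816, 1.14564, -0.267864)  len=0.2142
  (v12,v15,v16) [+--] → (-0.816, 1.14564, -0.267864)–(-0.816, 1.14564, 0.4821)  len=0.7500
  (v12,v16,v13) [+-+] → (-0.816, 1.14564, 0.4821)–(-0.816, 1.01973, 0.655409)  len=0.2142
  (v13,v16,v17) [+-+] → (-0.816, 1.01973, 0.655409)–(-0.816, 0.816, 0.935851)  len=0.3466
  (v14,v0,v18) [++-] → (-0.816, 0, -1.29488)–(-0.816, 0.243663, -1.2621)  len=0.2459
  (v14,v18,v15) [+--] → (-0.816, 0.243663, -1.2621)–(-0.816, 0.816, -0.935851)  len=0.6588
  (v16,v20,v17) [--+] → (-0.816, 0.518285, 1.10558)–(-0.816, 0.816, 0.935851)  len=0.3427
  (v17,v20,v21) [+--] → (-0.816, 0.518285, 1.10558)–(-0.816, 0.243663, 1.2621)  len=0.3161
  (v17,v21,v5) [+-+] → (-0.816, 0.243663, 1.2621)–(-0.816, 0, 1.29488)  len=0.2459
  (v18,v0,v22) [-++] → (-0.816, 0, -1.29488)–(-0.816, -0.243663, -1.2621)  len=0.2459
  (v18,v22,v19) [-+-] → (-0.816, -0.243663, -1.2621)–(-0.816, -0.518285, -1.10558)  len=0.3161
  (v19,v22,v23) [-+-] → (-0.816, -0.518285, -1.10558)–(-0.816, -0.816, -0.935851)  len=0.3427
  (v21,v24,v25) [--+] → (-0.816, -0.816, 0.935851)–(-0.816, -0.243663, 1.2621)  len=0.6588
  (v21,v25,v5) [-++] → (-0.816, -0.243663, 1.2621)–(-0.816, 0, 1.29488)  len=0.2459
  (v22,v26,v23) [++-] → (-0.816, -1.01973, -0.655409)–(-0.816, -0.816, -0.935851)  len=0.3466
  (v23,v26,v27) [-++] → (-0.816, -1.01973, -0.655409)–(-0.816, -1.14564, -0.4821)  len=0.2142
  (v23,v27,v24) [-+-] → (-0.816, -1.14564, -0.4821)–(-0.816, -1.14564, 0.267864)  len=0.7500
  (v24,v27,v28) [-++] → (-0.816, -1.14564, 0.267864)–(-0.816, -1.14564, 0.4821)  len=0.2142
  (v24,v28,v25) [-++] → (-0.816, -1.14564, 0.4821)–(-0.816, -0.816, 0.935851)  len=0.5609

Chained into 1 loop(s):
  loop 1: 20 segments, perimeter = 7.7904
Total perimeter = 7.790


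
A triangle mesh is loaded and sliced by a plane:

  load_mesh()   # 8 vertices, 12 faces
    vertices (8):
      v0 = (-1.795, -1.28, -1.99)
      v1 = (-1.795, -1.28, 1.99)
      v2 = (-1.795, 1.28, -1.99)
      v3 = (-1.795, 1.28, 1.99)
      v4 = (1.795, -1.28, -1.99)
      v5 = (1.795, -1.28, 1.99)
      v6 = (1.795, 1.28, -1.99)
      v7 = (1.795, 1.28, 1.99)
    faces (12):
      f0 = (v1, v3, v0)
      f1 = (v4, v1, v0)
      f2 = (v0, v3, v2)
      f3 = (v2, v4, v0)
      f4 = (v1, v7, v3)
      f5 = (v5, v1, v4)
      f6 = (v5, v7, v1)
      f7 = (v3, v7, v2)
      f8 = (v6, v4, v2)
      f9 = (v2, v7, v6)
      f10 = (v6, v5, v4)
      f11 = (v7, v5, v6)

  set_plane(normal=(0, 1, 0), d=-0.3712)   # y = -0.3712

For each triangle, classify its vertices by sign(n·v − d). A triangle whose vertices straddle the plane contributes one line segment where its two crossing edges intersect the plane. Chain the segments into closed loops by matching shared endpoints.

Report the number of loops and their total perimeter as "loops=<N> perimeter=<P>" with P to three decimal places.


Straddling triangles (8 of 12):
  (v1,v3,v0) [-+-] → (-1.795, -0.3712, 1.99)–(-1.795, -0.3712, -0.5771)  len=2.5671
  (v0,v3,v2) [-++] → (-1.795, -0.3712, -0.5771)–(-1.795, -0.3712, -1.99)  len=1.4129
  (v2,v4,v0) [+--] → (0.52055, -0.3712, -1.99)–(-1.795, -0.3712, -1.99)  len=2.3155
  (v1,v7,v3) [-++] → (-0.52055, -0.3712, 1.99)–(-1.795, -0.3712, 1.99)  len=1.2745
  (v5,v7,v1) [-+-] → (1.795, -0.3712, 1.99)–(-0.52055, -0.3712, 1.99)  len=2.3155
  (v6,v4,v2) [+-+] → (1.795, -0.3712, -1.99)–(0.52055, -0.3712, -1.99)  len=1.2745
  (v6,v5,v4) [+--] → (1.795, -0.3712, 0.5771)–(1.795, -0.3712, -1.99)  len=2.5671
  (v7,v5,v6) [+-+] → (1.795, -0.3712, 1.99)–(1.795, -0.3712, 0.5771)  len=1.4129

Chained into 1 loop(s):
  loop 1: 8 segments, perimeter = 15.1400
Total perimeter = 15.140

loops=1 perimeter=15.140


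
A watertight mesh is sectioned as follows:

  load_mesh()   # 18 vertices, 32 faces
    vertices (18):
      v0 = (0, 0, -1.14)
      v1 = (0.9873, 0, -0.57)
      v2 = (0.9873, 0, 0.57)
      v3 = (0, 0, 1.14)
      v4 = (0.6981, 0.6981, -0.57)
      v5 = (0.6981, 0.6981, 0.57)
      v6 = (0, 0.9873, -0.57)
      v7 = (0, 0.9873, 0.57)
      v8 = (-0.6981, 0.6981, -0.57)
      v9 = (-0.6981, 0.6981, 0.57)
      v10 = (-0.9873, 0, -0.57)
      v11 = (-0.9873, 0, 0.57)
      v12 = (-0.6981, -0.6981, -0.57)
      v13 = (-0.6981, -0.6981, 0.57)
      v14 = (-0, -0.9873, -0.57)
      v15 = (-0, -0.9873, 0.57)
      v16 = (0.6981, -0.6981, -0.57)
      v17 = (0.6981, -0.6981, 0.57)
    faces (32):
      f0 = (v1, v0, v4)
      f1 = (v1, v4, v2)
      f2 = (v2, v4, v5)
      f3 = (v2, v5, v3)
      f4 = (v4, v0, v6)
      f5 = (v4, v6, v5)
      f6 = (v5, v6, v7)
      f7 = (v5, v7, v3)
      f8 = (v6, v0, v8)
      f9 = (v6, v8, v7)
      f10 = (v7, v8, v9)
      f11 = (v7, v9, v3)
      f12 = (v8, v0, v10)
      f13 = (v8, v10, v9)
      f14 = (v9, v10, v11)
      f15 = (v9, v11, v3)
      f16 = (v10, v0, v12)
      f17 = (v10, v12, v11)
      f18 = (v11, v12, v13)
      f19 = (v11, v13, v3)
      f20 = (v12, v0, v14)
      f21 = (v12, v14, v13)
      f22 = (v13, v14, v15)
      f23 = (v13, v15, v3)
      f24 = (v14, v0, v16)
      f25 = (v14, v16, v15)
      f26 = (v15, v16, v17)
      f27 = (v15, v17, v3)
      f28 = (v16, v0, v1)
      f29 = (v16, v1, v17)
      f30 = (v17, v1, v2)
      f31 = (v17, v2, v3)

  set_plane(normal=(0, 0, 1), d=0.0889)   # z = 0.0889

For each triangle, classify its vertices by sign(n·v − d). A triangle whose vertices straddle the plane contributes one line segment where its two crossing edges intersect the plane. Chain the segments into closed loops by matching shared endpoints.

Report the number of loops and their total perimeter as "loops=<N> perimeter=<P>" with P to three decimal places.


Straddling triangles (16 of 32):
  (v1,v4,v2) [--+] → (0.865253, 0.29461, 0.0889)–(0.9873, 0, 0.0889)  len=0.3189
  (v2,v4,v5) [+-+] → (0.865253, 0.29461, 0.0889)–(0.6981, 0.6981, 0.0889)  len=0.4367
  (v4,v6,v5) [--+] → (0.40349, 0.820147, 0.0889)–(0.6981, 0.6981, 0.0889)  len=0.3189
  (v5,v6,v7) [+-+] → (0.40349, 0.820147, 0.0889)–(0, 0.9873, 0.0889)  len=0.4367
  (v6,v8,v7) [--+] → (-0.29461, 0.865253, 0.0889)–(0, 0.9873, 0.0889)  len=0.3189
  (v7,v8,v9) [+-+] → (-0.29461, 0.865253, 0.0889)–(-0.6981, 0.6981, 0.0889)  len=0.4367
  (v8,v10,v9) [--+] → (-0.820147, 0.40349, 0.0889)–(-0.6981, 0.6981, 0.0889)  len=0.3189
  (v9,v10,v11) [+-+] → (-0.820147, 0.40349, 0.0889)–(-0.9873, 0, 0.0889)  len=0.4367
  (v10,v12,v11) [--+] → (-0.865253, -0.29461, 0.0889)–(-0.9873, 0, 0.0889)  len=0.3189
  (v11,v12,v13) [+-+] → (-0.865253, -0.29461, 0.0889)–(-0.6981, -0.6981, 0.0889)  len=0.4367
  (v12,v14,v13) [--+] → (-0.40349, -0.820147, 0.0889)–(-0.6981, -0.6981, 0.0889)  len=0.3189
  (v13,v14,v15) [+-+] → (-0.40349, -0.820147, 0.0889)–(0, -0.9873, 0.0889)  len=0.4367
  (v14,v16,v15) [--+] → (0.29461, -0.865253, 0.0889)–(0, -0.9873, 0.0889)  len=0.3189
  (v15,v16,v17) [+-+] → (0.29461, -0.865253, 0.0889)–(0.6981, -0.6981, 0.0889)  len=0.4367
  (v16,v1,v17) [--+] → (0.820147, -0.40349, 0.0889)–(0.6981, -0.6981, 0.0889)  len=0.3189
  (v17,v1,v2) [+-+] → (0.820147, -0.40349, 0.0889)–(0.9873, 0, 0.0889)  len=0.4367

Chained into 1 loop(s):
  loop 1: 16 segments, perimeter = 6.0451
Total perimeter = 6.045

loops=1 perimeter=6.045


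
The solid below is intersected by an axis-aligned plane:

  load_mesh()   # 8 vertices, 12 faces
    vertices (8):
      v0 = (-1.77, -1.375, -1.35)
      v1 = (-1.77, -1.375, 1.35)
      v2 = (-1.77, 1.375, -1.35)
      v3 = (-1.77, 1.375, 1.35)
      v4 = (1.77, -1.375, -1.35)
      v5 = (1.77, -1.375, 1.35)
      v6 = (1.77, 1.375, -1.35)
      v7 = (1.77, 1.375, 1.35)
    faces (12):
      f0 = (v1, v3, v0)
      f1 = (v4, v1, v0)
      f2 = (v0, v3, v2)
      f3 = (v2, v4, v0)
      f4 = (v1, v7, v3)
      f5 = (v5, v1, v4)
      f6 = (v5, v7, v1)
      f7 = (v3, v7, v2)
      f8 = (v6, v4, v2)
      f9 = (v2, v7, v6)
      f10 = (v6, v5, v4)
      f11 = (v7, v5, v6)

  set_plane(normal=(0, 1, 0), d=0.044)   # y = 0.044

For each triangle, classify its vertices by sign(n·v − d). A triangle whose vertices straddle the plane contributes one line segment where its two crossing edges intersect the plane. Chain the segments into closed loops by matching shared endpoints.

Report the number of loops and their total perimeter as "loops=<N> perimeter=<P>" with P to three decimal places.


loops=1 perimeter=12.480

Straddling triangles (8 of 12):
  (v1,v3,v0) [-+-] → (-1.77, 0.044, 1.35)–(-1.77, 0.044, 0.0432)  len=1.3068
  (v0,v3,v2) [-++] → (-1.77, 0.044, 0.0432)–(-1.77, 0.044, -1.35)  len=1.3932
  (v2,v4,v0) [+--] → (-0.05664, 0.044, -1.35)–(-1.77, 0.044, -1.35)  len=1.7134
  (v1,v7,v3) [-++] → (0.05664, 0.044, 1.35)–(-1.77, 0.044, 1.35)  len=1.8266
  (v5,v7,v1) [-+-] → (1.77, 0.044, 1.35)–(0.05664, 0.044, 1.35)  len=1.7134
  (v6,v4,v2) [+-+] → (1.77, 0.044, -1.35)–(-0.05664, 0.044, -1.35)  len=1.8266
  (v6,v5,v4) [+--] → (1.77, 0.044, -0.0432)–(1.77, 0.044, -1.35)  len=1.3068
  (v7,v5,v6) [+-+] → (1.77, 0.044, 1.35)–(1.77, 0.044, -0.0432)  len=1.3932

Chained into 1 loop(s):
  loop 1: 8 segments, perimeter = 12.4800
Total perimeter = 12.480


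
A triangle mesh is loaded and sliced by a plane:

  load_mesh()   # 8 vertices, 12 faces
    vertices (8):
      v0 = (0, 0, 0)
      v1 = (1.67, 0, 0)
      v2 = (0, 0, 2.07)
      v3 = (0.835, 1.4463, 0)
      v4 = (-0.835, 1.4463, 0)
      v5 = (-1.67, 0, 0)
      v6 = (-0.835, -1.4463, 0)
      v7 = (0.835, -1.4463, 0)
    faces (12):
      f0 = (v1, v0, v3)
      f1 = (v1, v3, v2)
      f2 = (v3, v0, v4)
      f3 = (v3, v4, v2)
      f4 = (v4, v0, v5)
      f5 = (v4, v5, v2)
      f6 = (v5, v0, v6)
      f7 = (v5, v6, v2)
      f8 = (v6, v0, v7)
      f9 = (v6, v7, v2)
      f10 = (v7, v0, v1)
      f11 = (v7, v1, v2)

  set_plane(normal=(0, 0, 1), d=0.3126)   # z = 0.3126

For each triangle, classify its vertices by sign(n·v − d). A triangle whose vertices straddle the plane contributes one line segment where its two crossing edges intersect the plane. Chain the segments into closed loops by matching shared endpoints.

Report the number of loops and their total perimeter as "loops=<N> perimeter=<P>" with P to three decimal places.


Straddling triangles (6 of 12):
  (v1,v3,v2) [--+] → (0.708903, 1.22789, 0.3126)–(1.41781, 0, 0.3126)  len=1.4178
  (v3,v4,v2) [--+] → (-0.708903, 1.22789, 0.3126)–(0.708903, 1.22789, 0.3126)  len=1.4178
  (v4,v5,v2) [--+] → (-1.41781, 0, 0.3126)–(-0.708903, 1.22789, 0.3126)  len=1.4178
  (v5,v6,v2) [--+] → (-0.708903, -1.22789, 0.3126)–(-1.41781, 0, 0.3126)  len=1.4178
  (v6,v7,v2) [--+] → (0.708903, -1.22789, 0.3126)–(-0.708903, -1.22789, 0.3126)  len=1.4178
  (v7,v1,v2) [--+] → (1.41781, 0, 0.3126)–(0.708903, -1.22789, 0.3126)  len=1.4178

Chained into 1 loop(s):
  loop 1: 6 segments, perimeter = 8.5069
Total perimeter = 8.507

loops=1 perimeter=8.507


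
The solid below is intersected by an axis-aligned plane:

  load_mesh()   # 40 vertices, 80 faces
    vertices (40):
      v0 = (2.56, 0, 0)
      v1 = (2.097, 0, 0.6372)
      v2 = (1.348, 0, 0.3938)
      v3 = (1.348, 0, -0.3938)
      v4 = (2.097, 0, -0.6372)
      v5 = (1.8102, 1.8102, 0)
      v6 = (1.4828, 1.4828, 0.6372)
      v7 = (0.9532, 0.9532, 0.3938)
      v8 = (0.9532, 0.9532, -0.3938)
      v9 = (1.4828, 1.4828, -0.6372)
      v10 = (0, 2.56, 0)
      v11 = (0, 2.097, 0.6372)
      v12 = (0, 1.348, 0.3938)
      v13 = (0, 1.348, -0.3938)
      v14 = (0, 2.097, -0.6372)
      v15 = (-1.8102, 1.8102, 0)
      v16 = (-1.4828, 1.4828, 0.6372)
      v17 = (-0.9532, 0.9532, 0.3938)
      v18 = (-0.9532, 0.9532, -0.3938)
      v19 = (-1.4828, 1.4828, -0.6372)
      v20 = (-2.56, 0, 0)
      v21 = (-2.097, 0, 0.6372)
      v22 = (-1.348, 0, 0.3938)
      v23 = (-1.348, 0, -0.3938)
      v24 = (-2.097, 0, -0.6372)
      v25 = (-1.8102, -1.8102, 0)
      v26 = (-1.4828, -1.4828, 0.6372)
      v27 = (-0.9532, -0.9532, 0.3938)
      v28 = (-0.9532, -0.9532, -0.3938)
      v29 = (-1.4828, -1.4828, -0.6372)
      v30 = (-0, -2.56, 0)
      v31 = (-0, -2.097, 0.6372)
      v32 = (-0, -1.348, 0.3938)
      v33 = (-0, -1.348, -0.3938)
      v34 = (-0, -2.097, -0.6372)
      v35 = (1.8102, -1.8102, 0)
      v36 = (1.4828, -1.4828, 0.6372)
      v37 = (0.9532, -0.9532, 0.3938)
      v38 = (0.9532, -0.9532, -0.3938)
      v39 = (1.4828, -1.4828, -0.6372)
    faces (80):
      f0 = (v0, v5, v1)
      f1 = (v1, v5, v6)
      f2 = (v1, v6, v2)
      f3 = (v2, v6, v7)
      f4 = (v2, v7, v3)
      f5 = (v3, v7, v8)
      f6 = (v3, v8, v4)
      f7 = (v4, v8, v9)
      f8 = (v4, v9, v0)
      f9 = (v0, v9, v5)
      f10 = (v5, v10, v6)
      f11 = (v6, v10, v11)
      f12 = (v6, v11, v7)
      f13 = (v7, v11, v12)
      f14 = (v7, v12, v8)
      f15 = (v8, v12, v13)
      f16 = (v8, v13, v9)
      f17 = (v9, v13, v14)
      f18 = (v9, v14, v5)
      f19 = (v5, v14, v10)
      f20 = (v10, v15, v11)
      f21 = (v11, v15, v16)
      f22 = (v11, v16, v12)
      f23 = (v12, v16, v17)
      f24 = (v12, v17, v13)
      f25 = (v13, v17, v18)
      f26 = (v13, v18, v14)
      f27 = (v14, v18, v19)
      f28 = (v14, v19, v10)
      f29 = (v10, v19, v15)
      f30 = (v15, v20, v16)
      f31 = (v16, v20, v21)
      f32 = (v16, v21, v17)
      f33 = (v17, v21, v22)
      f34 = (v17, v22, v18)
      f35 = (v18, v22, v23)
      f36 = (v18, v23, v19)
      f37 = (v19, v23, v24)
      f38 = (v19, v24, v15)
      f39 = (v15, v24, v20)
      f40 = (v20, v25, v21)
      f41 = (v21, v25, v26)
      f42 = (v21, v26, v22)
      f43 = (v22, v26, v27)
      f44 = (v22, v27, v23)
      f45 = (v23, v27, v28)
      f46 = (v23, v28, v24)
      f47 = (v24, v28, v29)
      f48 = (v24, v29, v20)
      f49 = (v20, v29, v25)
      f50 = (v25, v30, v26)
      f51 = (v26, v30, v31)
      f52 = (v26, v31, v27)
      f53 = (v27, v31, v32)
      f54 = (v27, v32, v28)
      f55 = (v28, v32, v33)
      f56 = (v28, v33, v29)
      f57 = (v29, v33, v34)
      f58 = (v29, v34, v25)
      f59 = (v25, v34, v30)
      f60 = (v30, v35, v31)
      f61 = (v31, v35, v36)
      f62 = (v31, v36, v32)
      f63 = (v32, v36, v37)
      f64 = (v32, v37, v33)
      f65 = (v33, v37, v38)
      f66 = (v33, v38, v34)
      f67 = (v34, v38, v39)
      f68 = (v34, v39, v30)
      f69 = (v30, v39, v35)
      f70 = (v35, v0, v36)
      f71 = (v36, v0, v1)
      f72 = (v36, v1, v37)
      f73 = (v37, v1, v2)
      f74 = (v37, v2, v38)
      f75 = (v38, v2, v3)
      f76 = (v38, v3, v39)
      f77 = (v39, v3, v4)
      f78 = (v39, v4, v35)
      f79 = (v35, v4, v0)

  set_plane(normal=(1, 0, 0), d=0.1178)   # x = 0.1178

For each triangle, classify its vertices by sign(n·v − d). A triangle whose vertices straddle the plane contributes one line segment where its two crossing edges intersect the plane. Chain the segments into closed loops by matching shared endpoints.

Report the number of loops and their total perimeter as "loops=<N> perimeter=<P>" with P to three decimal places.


loops=2 perimeter=7.876

Straddling triangles (20 of 80):
  (v5,v10,v6) [+-+] → (0.1178, 2.51121, 0)–(0.1178, 2.47442, 0.0506219)  len=0.0626
  (v6,v10,v11) [+--] → (0.1178, 2.47442, 0.0506219)–(0.1178, 2.04821, 0.6372)  len=0.7251
  (v6,v11,v7) [+-+] → (0.1178, 2.04821, 0.6372)–(0.1178, 1.95564, 0.60712)  len=0.0973
  (v7,v11,v12) [+--] → (0.1178, 1.95564, 0.60712)–(0.1178, 1.29921, 0.3938)  len=0.6902
  (v7,v12,v8) [+-+] → (0.1178, 1.29921, 0.3938)–(0.1178, 1.29921, 0.296465)  len=0.0973
  (v8,v12,v13) [+--] → (0.1178, 1.29921, 0.296465)–(0.1178, 1.29921, -0.3938)  len=0.6903
  (v8,v13,v9) [+-+] → (0.1178, 1.29921, -0.3938)–(0.1178, 1.35871, -0.413137)  len=0.0626
  (v9,v13,v14) [+--] → (0.1178, 1.35871, -0.413137)–(0.1178, 2.04821, -0.6372)  len=0.7250
  (v9,v14,v5) [+-+] → (0.1178, 2.04821, -0.6372)–(0.1178, 2.07834, -0.595734)  len=0.0513
  (v5,v14,v10) [+--] → (0.1178, 2.07834, -0.595734)–(0.1178, 2.51121, 0)  len=0.7364
  (v30,v35,v31) [-+-] → (0.1178, -2.51121, 0)–(0.1178, -2.07834, 0.595734)  len=0.7364
  (v31,v35,v36) [-++] → (0.1178, -2.07834, 0.595734)–(0.1178, -2.04821, 0.6372)  len=0.0513
  (v31,v36,v32) [-+-] → (0.1178, -2.04821, 0.6372)–(0.1178, -1.35871, 0.413137)  len=0.7250
  (v32,v36,v37) [-++] → (0.1178, -1.35871, 0.413137)–(0.1178, -1.29921, 0.3938)  len=0.0626
  (v32,v37,v33) [-+-] → (0.1178, -1.29921, 0.3938)–(0.1178, -1.29921, -0.296465)  len=0.6903
  (v33,v37,v38) [-++] → (0.1178, -1.29921, -0.296465)–(0.1178, -1.29921, -0.3938)  len=0.0973
  (v33,v38,v34) [-+-] → (0.1178, -1.29921, -0.3938)–(0.1178, -1.95564, -0.60712)  len=0.6902
  (v34,v38,v39) [-++] → (0.1178, -1.95564, -0.60712)–(0.1178, -2.04821, -0.6372)  len=0.0973
  (v34,v39,v30) [-+-] → (0.1178, -2.04821, -0.6372)–(0.1178, -2.47442, -0.0506219)  len=0.7251
  (v30,v39,v35) [-++] → (0.1178, -2.47442, -0.0506219)–(0.1178, -2.51121, 0)  len=0.0626

Chained into 2 loop(s):
  loop 1: 10 segments, perimeter = 3.9380
  loop 2: 10 segments, perimeter = 3.9380
Total perimeter = 7.876
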